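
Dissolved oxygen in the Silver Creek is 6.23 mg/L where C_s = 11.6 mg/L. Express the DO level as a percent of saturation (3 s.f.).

53.7 % saturation

% saturation = C/C_s × 100 = 6.23/11.6 × 100 = 53.7 %.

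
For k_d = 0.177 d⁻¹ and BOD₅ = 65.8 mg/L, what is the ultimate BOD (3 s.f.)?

BOD₅ = L₀(1 − e^(−5k_d)) ⇒ L₀ = BOD₅ / (1 − e^(−5×0.177))
= 65.8 / (1 − 0.4127) = 65.8 / 0.5873 = 112.0 mg/L.

L₀ ≈ 112 mg/L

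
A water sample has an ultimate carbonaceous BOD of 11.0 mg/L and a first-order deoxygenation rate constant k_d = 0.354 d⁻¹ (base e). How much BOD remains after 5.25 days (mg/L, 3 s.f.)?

L_t = L₀ e^(−k_d t) = 11.0 × e^(−0.354×5.25) = 11.0 × 0.1559 = 1.715 mg/L.

L ≈ 1.71 mg/L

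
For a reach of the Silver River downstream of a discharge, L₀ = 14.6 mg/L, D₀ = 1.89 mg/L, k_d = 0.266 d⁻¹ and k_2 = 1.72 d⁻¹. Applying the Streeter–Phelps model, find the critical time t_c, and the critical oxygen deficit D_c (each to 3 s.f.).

At the critical point dD/dt = 0, so k_d L₀ e^(−k_d t) = k_2 D. Substituting D(t) from the Streeter–Phelps equation and solving for t gives
t_c = ln[(k_2/k_d)(1 − D₀(k_2−k_d)/(k_d L₀))] / (k_2−k_d).
Here k_2−k_d = 1.454 d⁻¹ and 1 − D₀(k_2−k_d)/(k_d L₀) = 1 − 1.89×1.454/(0.266×14.6) = 0.2924, so
t_c = ln(6.466 × 0.2924) / 1.454 = 0.6369 / 1.454 = 0.4381 d.
L(t_c) = L₀ e^(−k_d t_c) = 14.6 × 0.8900 = 12.99 mg/L, and at the critical point k_2 D_c = k_d L, so D_c = (0.266/1.72) × 12.99 = 2.010 mg/L.

t_c ≈ 0.438 d; D_c ≈ 2.01 mg/L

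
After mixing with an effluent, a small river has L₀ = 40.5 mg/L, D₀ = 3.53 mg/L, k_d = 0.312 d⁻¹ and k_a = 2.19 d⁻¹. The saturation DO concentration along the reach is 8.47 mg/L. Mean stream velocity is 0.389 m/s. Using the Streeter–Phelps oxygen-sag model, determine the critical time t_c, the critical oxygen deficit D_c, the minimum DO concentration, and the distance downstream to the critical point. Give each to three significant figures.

t_c ≈ 0.642 d; D_c ≈ 4.72 mg/L; min DO ≈ 3.75 mg/L; x_c ≈ 21.6 km

With k_a/k_d = 7.019 and 1 − D₀(k_a−k_d)/(k_d L₀) = 0.4754,
t_c = ln(7.019 × 0.4754) / (2.19 − 0.312) = ln(3.337) / 1.878 = 1.205/1.878 = 0.6416 d.
L(t_c) = L₀ e^(−k_d t_c) = 40.5 × 0.8186 = 33.15 mg/L, and at the critical point k_a D_c = k_d L, so D_c = (0.312/2.19) × 33.15 = 4.723 mg/L.
Minimum DO = C_s − D_c = 8.47 − 4.723 = 3.747 mg/L.
x_c = v t_c = 0.389 m/s × 0.6416 d × 86400 s/d = 21560 m ≈ 21.6 km.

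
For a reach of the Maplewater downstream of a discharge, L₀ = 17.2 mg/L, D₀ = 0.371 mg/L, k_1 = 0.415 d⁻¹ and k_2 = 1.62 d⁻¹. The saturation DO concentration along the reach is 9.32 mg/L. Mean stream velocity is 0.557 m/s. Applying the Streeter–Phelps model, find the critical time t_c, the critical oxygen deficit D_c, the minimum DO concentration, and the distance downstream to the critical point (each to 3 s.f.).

t_c ≈ 1.08 d; D_c ≈ 2.82 mg/L; min DO ≈ 6.50 mg/L; x_c ≈ 51.8 km

At the critical point dD/dt = 0, so k_1 L₀ e^(−k_1 t) = k_2 D. Substituting D(t) from the Streeter–Phelps equation and solving for t gives
t_c = ln[(k_2/k_1)(1 − D₀(k_2−k_1)/(k_1 L₀))] / (k_2−k_1).
Here k_2−k_1 = 1.205 d⁻¹ and 1 − D₀(k_2−k_1)/(k_1 L₀) = 1 − 0.371×1.205/(0.415×17.2) = 0.9374, so
t_c = ln(3.904 × 0.9374) / 1.205 = 1.297 / 1.205 = 1.077 d.
D_c = (k_1/k_2) L₀ e^(−k_1 t_c) = (0.415/1.62) × 17.2 × e^(−0.415×1.077) = 0.2562 × 17.2 × 0.6397 = 2.819 mg/L.
Minimum DO = C_s − D_c = 9.32 − 2.819 = 6.501 mg/L.
x_c = v t_c = 0.557 m/s × 1.077 d × 86400 s/d = 51810 m ≈ 51.8 km.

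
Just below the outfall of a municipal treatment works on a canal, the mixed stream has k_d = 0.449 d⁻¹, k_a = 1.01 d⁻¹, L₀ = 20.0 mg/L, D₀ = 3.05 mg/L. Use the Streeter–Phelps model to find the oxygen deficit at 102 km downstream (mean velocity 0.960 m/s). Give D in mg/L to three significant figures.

D ≈ 5.47 mg/L

Travel time t = x/v = 102 km / (0.960 m/s) = 102000 m / 0.960 m/s = 106200 s = 1.230 d.
k_d L₀/(k_a−k_d) = 0.449×20.0/(1.01−0.449) = 8.980/0.5610 = 16.01 mg/L.
e^(−k_d t) = e^(−0.449×1.230) = 0.5757; e^(−k_a t) = e^(−1.01×1.230) = 0.2888.
D = 16.01 × (0.5757 − 0.2888) + 3.05 × 0.2888 = 4.593 + 0.8808 = 5.473 mg/L.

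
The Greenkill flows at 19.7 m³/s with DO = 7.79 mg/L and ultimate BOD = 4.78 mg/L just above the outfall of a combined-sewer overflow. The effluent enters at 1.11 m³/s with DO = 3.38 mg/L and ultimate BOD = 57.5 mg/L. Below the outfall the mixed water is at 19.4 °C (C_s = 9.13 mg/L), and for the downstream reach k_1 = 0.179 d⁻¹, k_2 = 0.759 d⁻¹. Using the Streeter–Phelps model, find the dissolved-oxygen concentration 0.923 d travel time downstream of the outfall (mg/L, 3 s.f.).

DO ≈ 7.52 mg/L

Mixed DO = (19.7×7.79 + 1.11×3.38)/(19.7+1.11) = 157.2/20.81 = 7.555 mg/L.
Mixed L₀ = (19.7×4.78 + 1.11×57.5)/(20.81) = 158.0/20.81 = 7.592 mg/L.
Initial deficit D₀ = C_s − DO₀ = 9.13 − 7.555 = 1.575 mg/L.
D(0.923) = [0.179×7.592/(0.759−0.179)](e^(−0.179×0.923) − e^(−0.759×0.923)) + 1.575 e^(−0.759×0.923)
= 2.343 × (0.8477 − 0.4963) + 1.575 × 0.4963 = 1.605 mg/L.
DO = 9.13 − 1.605 = 7.525 mg/L.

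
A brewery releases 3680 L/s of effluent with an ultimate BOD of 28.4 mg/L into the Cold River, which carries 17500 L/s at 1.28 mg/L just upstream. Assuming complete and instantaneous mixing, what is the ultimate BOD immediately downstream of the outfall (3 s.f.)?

Flow-weighted mixing: C = (Q_r C_r + Q_w C_w)/(Q_r + Q_w)
= (17500×1.28 + 3680×28.4)/(17500 + 3680) = 126900/21180 = 5.992 mg/L.

5.99 mg/L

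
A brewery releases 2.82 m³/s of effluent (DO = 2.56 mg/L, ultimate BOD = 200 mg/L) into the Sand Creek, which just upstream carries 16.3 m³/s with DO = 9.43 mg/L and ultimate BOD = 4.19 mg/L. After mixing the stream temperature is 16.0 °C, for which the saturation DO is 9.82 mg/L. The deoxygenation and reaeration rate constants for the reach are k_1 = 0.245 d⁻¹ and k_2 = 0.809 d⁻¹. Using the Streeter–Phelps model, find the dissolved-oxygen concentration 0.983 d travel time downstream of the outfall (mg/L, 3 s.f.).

DO ≈ 4.38 mg/L

Mixed DO = (16.3×9.43 + 2.82×2.56)/(16.3+2.82) = 160.9/19.12 = 8.417 mg/L.
Mixed L₀ = (16.3×4.19 + 2.82×200)/(19.12) = 632.3/19.12 = 33.07 mg/L.
Initial deficit D₀ = C_s − DO₀ = 9.82 − 8.417 = 1.403 mg/L.
D(0.983) = [0.245×33.07/(0.809−0.245)](e^(−0.245×0.983) − e^(−0.809×0.983)) + 1.403 e^(−0.809×0.983)
= 14.37 × (0.7860 − 0.4515) + 1.403 × 0.4515 = 5.439 mg/L.
DO = 9.82 − 5.439 = 4.381 mg/L.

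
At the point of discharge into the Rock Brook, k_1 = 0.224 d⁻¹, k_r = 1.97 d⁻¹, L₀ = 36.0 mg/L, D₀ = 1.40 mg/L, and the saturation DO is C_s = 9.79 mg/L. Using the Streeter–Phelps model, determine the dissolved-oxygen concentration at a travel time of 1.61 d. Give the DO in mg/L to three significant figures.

DO ≈ 6.70 mg/L

k_1 L₀/(k_r−k_1) = 0.224×36.0/(1.97−0.224) = 8.064/1.746 = 4.619 mg/L.
e^(−k_1 t) = e^(−0.224×1.610) = 0.6972; e^(−k_r t) = e^(−1.97×1.610) = 0.04193.
D = 4.619 × (0.6972 − 0.04193) + 1.40 × 0.04193 = 3.027 + 0.05871 = 3.085 mg/L.
DO = C_s − D = 9.79 − 3.085 = 6.705 mg/L.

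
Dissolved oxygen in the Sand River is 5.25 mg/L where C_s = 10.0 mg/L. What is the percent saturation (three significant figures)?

52.5 % saturation

% saturation = C/C_s × 100 = 5.25/10.0 × 100 = 52.5 %.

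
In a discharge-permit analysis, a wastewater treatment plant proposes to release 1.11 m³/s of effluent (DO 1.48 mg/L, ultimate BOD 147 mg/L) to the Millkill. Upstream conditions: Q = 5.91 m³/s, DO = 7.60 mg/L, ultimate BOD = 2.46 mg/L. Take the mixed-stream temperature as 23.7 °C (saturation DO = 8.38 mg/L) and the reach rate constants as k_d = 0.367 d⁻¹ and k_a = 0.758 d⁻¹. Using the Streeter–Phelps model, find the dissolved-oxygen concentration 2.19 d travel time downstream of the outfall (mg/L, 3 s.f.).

Mixed DO = (5.91×7.60 + 1.11×1.48)/(5.91+1.11) = 46.56/7.020 = 6.632 mg/L.
Mixed L₀ = (5.91×2.46 + 1.11×147)/(7.020) = 177.7/7.020 = 25.31 mg/L.
Initial deficit D₀ = C_s − DO₀ = 8.38 − 6.632 = 1.748 mg/L.
D(2.19) = [0.367×25.31/(0.758−0.367)](e^(−0.367×2.19) − e^(−0.758×2.19)) + 1.748 e^(−0.758×2.19)
= 23.76 × (0.4477 − 0.1901) + 1.748 × 0.1901 = 6.451 mg/L.
DO = 8.38 − 6.451 = 1.929 mg/L.

DO ≈ 1.93 mg/L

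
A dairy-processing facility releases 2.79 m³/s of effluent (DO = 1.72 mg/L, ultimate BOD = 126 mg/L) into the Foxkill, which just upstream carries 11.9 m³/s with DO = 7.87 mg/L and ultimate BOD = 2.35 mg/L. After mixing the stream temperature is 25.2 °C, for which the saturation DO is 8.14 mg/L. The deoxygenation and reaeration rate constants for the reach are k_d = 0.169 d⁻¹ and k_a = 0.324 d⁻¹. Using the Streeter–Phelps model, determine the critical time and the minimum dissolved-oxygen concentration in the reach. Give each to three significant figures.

Mixed DO = (11.9×7.87 + 2.79×1.72)/(11.9+2.79) = 98.45/14.69 = 6.702 mg/L.
Mixed L₀ = (11.9×2.35 + 2.79×126)/(14.69) = 379.5/14.69 = 25.83 mg/L.
Initial deficit D₀ = C_s − DO₀ = 8.14 − 6.702 = 1.438 mg/L.
t_c = (1/0.1550) ln[(0.324/0.169)(1 − 1.438×0.1550/(0.169×25.83))] = 6.452 × ln(1.819) = 3.861 d.
D_c = (0.169/0.324) × 25.83 × e^(−0.169×3.861) = 0.5216 × 25.83 × 0.5207 = 7.017 mg/L.
Minimum DO = 8.14 − 7.017 = 1.123 mg/L.

t_c ≈ 3.86 d; minimum DO ≈ 1.12 mg/L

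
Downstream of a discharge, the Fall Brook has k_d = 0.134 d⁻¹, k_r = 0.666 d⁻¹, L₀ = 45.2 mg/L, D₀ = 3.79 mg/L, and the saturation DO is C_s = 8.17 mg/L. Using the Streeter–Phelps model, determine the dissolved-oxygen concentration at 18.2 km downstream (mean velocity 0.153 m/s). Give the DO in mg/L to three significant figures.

Travel time t = x/v = 18.2 km / (0.153 m/s) = 18200 m / 0.153 m/s = 119000 s = 1.377 d.
k_d L₀/(k_r−k_d) = 0.134×45.2/(0.666−0.134) = 6.057/0.5320 = 11.38 mg/L.
e^(−k_d t) = e^(−0.134×1.377) = 0.8315; e^(−k_r t) = e^(−0.666×1.377) = 0.3997.
D = 11.38 × (0.8315 − 0.3997) + 3.79 × 0.3997 = 4.916 + 1.515 = 6.431 mg/L.
DO = C_s − D = 8.17 − 6.431 = 1.739 mg/L.

DO ≈ 1.74 mg/L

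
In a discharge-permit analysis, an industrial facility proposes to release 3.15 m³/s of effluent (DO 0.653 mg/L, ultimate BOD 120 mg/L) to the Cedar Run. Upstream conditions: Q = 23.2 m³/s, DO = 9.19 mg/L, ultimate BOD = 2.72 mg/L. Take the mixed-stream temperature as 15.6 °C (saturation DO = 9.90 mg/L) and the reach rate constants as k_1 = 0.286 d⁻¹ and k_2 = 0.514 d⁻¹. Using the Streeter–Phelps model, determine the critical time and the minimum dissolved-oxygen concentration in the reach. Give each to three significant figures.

t_c ≈ 2.19 d; minimum DO ≈ 4.93 mg/L

Mixed DO = (23.2×9.19 + 3.15×0.653)/(23.2+3.15) = 215.3/26.35 = 8.169 mg/L.
Mixed L₀ = (23.2×2.72 + 3.15×120)/(26.35) = 441.1/26.35 = 16.74 mg/L.
Initial deficit D₀ = C_s − DO₀ = 9.90 − 8.169 = 1.731 mg/L.
t_c = (1/0.2280) ln[(0.514/0.286)(1 − 1.731×0.2280/(0.286×16.74))] = 4.386 × ln(1.649) = 2.194 d.
D_c = (0.286/0.514) × 16.74 × e^(−0.286×2.194) = 0.5564 × 16.74 × 0.5339 = 4.973 mg/L.
Minimum DO = 9.90 − 4.973 = 4.927 mg/L.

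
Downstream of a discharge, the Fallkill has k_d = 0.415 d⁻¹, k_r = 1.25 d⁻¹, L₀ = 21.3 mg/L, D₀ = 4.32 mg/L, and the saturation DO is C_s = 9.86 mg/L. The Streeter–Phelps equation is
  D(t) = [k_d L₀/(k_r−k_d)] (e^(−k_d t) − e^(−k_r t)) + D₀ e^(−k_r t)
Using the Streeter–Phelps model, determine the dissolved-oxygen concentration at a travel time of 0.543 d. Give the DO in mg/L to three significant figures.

k_d L₀/(k_r−k_d) = 0.415×21.3/(1.25−0.415) = 8.839/0.8350 = 10.59 mg/L.
e^(−k_d t) = e^(−0.415×0.5430) = 0.7982; e^(−k_r t) = e^(−1.25×0.5430) = 0.5073.
D = 10.59 × (0.7982 − 0.5073) + 4.32 × 0.5073 = 3.080 + 2.191 = 5.272 mg/L.
DO = C_s − D = 9.86 − 5.272 = 4.588 mg/L.

DO ≈ 4.59 mg/L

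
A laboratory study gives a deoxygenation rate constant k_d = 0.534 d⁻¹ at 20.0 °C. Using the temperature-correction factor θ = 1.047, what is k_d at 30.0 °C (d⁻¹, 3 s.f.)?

k_d ≈ 0.845 d⁻¹

k_d(T₂) = k_d(T₁) · θ^(T₂−T₁) = 0.534 × 1.047^(30.0−20.0)
= 0.534 × 1.047^10.0 = 0.534 × 1.583 = 0.8453 d⁻¹.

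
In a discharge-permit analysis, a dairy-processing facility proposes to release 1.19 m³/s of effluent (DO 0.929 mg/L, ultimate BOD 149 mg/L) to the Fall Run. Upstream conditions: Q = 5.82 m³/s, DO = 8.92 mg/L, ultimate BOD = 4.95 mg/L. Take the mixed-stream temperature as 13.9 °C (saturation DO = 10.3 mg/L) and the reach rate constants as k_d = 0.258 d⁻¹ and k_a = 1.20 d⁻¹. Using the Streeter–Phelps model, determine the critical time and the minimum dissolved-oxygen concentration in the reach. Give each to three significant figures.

t_c ≈ 1.19 d; minimum DO ≈ 5.65 mg/L

Mixed DO = (5.82×8.92 + 1.19×0.929)/(5.82+1.19) = 53.02/7.010 = 7.563 mg/L.
Mixed L₀ = (5.82×4.95 + 1.19×149)/(7.010) = 206.1/7.010 = 29.40 mg/L.
Initial deficit D₀ = C_s − DO₀ = 10.3 − 7.563 = 2.737 mg/L.
t_c = (1/0.9420) ln[(1.20/0.258)(1 − 2.737×0.9420/(0.258×29.40))] = 1.062 × ln(3.071) = 1.191 d.
D_c = (0.258/1.20) × 29.40 × e^(−0.258×1.191) = 0.2150 × 29.40 × 0.7355 = 4.649 mg/L.
Minimum DO = 10.3 − 4.649 = 5.651 mg/L.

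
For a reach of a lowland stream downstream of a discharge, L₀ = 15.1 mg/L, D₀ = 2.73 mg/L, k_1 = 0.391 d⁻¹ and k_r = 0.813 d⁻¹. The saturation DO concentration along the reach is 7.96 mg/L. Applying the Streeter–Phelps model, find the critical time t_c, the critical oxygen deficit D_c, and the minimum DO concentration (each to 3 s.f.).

With k_r/k_1 = 2.079 and 1 − D₀(k_r−k_1)/(k_1 L₀) = 0.8049,
t_c = ln(2.079 × 0.8049) / (0.813 − 0.391) = ln(1.674) / 0.4220 = 0.5150/0.4220 = 1.220 d.
D_c = (k_1/k_r) L₀ e^(−k_1 t_c) = (0.391/0.813) × 15.1 × e^(−0.391×1.220) = 0.4809 × 15.1 × 0.6206 = 4.507 mg/L.
Minimum DO = C_s − D_c = 7.96 − 4.507 = 3.453 mg/L.

t_c ≈ 1.22 d; D_c ≈ 4.51 mg/L; min DO ≈ 3.45 mg/L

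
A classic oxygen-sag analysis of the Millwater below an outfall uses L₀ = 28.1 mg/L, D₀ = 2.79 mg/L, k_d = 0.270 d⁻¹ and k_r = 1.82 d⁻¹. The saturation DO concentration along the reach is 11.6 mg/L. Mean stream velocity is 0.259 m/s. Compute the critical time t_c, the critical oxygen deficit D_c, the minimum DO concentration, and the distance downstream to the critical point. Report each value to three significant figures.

At the critical point dD/dt = 0, so k_d L₀ e^(−k_d t) = k_r D. Substituting D(t) from the Streeter–Phelps equation and solving for t gives
t_c = ln[(k_r/k_d)(1 − D₀(k_r−k_d)/(k_d L₀))] / (k_r−k_d).
Here k_r−k_d = 1.550 d⁻¹ and 1 − D₀(k_r−k_d)/(k_d L₀) = 1 − 2.79×1.550/(0.270×28.1) = 0.4300, so
t_c = ln(6.741 × 0.4300) / 1.550 = 1.064 / 1.550 = 0.6866 d.
D_c = (k_d/k_r) L₀ e^(−k_d t_c) = (0.270/1.82) × 28.1 × e^(−0.270×0.6866) = 0.1484 × 28.1 × 0.8308 = 3.463 mg/L.
Minimum DO = C_s − D_c = 11.6 − 3.463 = 8.137 mg/L.
x_c = v t_c = 0.259 m/s × 0.6866 d × 86400 s/d = 15360 m ≈ 15.4 km.

t_c ≈ 0.687 d; D_c ≈ 3.46 mg/L; min DO ≈ 8.14 mg/L; x_c ≈ 15.4 km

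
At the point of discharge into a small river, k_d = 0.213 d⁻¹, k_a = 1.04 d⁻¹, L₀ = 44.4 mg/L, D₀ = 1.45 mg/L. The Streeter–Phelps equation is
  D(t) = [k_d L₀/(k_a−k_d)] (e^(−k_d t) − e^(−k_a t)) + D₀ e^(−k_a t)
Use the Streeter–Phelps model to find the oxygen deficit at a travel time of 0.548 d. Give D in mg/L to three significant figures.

k_d L₀/(k_a−k_d) = 0.213×44.4/(1.04−0.213) = 9.457/0.8270 = 11.44 mg/L.
e^(−k_d t) = e^(−0.213×0.5480) = 0.8898; e^(−k_a t) = e^(−1.04×0.5480) = 0.5656.
D = 11.44 × (0.8898 − 0.5656) + 1.45 × 0.5656 = 3.708 + 0.8201 = 4.528 mg/L.

D ≈ 4.53 mg/L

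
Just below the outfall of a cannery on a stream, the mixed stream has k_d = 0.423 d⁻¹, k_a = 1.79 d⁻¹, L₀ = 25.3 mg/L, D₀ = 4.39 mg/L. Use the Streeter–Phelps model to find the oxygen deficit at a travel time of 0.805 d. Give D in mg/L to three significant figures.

D ≈ 4.76 mg/L

k_d L₀/(k_a−k_d) = 0.423×25.3/(1.79−0.423) = 10.70/1.367 = 7.829 mg/L.
e^(−k_d t) = e^(−0.423×0.8050) = 0.7114; e^(−k_a t) = e^(−1.79×0.8050) = 0.2367.
D = 7.829 × (0.7114 − 0.2367) + 4.39 × 0.2367 = 3.716 + 1.039 = 4.755 mg/L.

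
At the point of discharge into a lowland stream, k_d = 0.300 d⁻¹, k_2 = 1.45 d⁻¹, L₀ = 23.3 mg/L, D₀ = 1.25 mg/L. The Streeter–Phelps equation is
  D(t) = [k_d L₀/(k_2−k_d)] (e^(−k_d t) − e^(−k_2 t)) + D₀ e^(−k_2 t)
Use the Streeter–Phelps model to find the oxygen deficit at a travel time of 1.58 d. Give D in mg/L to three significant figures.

D ≈ 3.30 mg/L

k_d L₀/(k_2−k_d) = 0.300×23.3/(1.45−0.300) = 6.990/1.150 = 6.078 mg/L.
e^(−k_d t) = e^(−0.300×1.580) = 0.6225; e^(−k_2 t) = e^(−1.45×1.580) = 0.1012.
D = 6.078 × (0.6225 − 0.1012) + 1.25 × 0.1012 = 3.169 + 0.1265 = 3.295 mg/L.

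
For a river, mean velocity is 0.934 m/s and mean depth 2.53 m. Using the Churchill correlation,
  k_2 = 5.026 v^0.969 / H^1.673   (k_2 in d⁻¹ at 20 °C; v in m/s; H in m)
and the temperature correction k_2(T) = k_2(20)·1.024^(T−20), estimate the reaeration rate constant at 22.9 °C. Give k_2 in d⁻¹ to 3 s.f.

k_2(20) = 5.026 × 0.934^0.969 / 2.53^1.673 = 5.026 × 0.9360 / 4.725 = 0.9956 d⁻¹.
k_2(22.9) = 0.9956 × 1.024^(22.9−20) = 0.9956 × 1.071 = 1.066 d⁻¹.

k_2 ≈ 1.07 d⁻¹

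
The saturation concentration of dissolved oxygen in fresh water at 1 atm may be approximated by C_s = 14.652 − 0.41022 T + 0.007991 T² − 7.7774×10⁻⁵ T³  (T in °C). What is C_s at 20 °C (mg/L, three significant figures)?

C_s ≈ 9.02 mg/L

C_s = 14.652 − 0.41022×20 + 0.007991×20² − 7.7774×10⁻⁵×20³ = 9.022 mg/L.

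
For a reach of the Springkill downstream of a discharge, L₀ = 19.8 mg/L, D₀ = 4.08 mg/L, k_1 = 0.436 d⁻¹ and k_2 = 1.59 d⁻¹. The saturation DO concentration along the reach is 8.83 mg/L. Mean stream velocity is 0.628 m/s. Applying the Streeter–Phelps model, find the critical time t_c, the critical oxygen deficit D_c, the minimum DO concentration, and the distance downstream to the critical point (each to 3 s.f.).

t_c = [1/(k_2−k_1)] ln[(k_2/k_1)(1 − D₀(k_2−k_1)/(k_1 L₀))]
= [1/(1.59−0.436)] ln[(1.59/0.436)(1 − 4.08×1.154/(0.436×19.8))]
= (1/1.154) ln[3.647 × 0.4546] = 0.8666 × ln(1.658) = 0.8666 × 0.5055 = 0.4381 d.
L(t_c) = L₀ e^(−k_1 t_c) = 19.8 × 0.8261 = 16.36 mg/L, and at the critical point k_2 D_c = k_1 L, so D_c = (0.436/1.59) × 16.36 = 4.485 mg/L.
Minimum DO = C_s − D_c = 8.83 − 4.485 = 4.345 mg/L.
x_c = v t_c = 0.628 m/s × 0.4381 d × 86400 s/d = 23770 m ≈ 23.8 km.

t_c ≈ 0.438 d; D_c ≈ 4.49 mg/L; min DO ≈ 4.34 mg/L; x_c ≈ 23.8 km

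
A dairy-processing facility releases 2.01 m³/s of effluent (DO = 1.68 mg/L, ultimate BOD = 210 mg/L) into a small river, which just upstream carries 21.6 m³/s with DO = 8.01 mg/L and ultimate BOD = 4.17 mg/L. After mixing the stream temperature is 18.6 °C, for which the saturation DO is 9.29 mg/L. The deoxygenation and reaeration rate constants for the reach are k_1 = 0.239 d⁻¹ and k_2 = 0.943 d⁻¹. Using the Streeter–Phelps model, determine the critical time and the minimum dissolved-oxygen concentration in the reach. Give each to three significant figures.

Mixed DO = (21.6×8.01 + 2.01×1.68)/(21.6+2.01) = 176.4/23.61 = 7.471 mg/L.
Mixed L₀ = (21.6×4.17 + 2.01×210)/(23.61) = 512.2/23.61 = 21.69 mg/L.
Initial deficit D₀ = C_s − DO₀ = 9.29 − 7.471 = 1.819 mg/L.
t_c = (1/0.7040) ln[(0.943/0.239)(1 − 1.819×0.7040/(0.239×21.69))] = 1.420 × ln(2.971) = 1.547 d.
D_c = (0.239/0.943) × 21.69 × e^(−0.239×1.547) = 0.2534 × 21.69 × 0.6910 = 3.799 mg/L.
Minimum DO = 9.29 − 3.799 = 5.491 mg/L.

t_c ≈ 1.55 d; minimum DO ≈ 5.49 mg/L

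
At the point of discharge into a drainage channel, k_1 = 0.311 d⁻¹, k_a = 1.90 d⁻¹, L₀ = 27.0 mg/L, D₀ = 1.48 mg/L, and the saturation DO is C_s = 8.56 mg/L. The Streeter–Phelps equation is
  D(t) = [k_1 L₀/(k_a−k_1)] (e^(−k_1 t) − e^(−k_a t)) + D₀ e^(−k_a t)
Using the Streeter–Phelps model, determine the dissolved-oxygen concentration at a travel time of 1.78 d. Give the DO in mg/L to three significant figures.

DO ≈ 5.65 mg/L

k_1 L₀/(k_a−k_1) = 0.311×27.0/(1.90−0.311) = 8.397/1.589 = 5.284 mg/L.
e^(−k_1 t) = e^(−0.311×1.780) = 0.5749; e^(−k_a t) = e^(−1.90×1.780) = 0.03398.
D = 5.284 × (0.5749 − 0.03398) + 1.48 × 0.03398 = 2.858 + 0.05029 = 2.909 mg/L.
DO = C_s − D = 8.56 − 2.909 = 5.651 mg/L.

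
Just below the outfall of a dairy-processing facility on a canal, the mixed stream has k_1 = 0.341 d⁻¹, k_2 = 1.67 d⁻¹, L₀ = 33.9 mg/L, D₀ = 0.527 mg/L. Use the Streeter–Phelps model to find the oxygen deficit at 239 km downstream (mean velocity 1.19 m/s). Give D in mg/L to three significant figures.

Travel time t = x/v = 239 km / (1.19 m/s) = 239000 m / 1.19 m/s = 200800 s = 2.325 d.
k_1 L₀/(k_2−k_1) = 0.341×33.9/(1.67−0.341) = 11.56/1.329 = 8.698 mg/L.
e^(−k_1 t) = e^(−0.341×2.325) = 0.4526; e^(−k_2 t) = e^(−1.67×2.325) = 0.02061.
D = 8.698 × (0.4526 − 0.02061) + 0.527 × 0.02061 = 3.758 + 0.01086 = 3.769 mg/L.

D ≈ 3.77 mg/L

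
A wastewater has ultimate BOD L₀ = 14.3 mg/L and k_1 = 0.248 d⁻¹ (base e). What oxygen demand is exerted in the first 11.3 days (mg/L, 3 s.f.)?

y_t = L₀(1 − e^(−k_1 t)) = 14.3 × (1 − e^(−0.248×11.3))
= 14.3 × (1 − 0.06066) = 14.3 × 0.9393 = 13.43 mg/L.

y ≈ 13.4 mg/L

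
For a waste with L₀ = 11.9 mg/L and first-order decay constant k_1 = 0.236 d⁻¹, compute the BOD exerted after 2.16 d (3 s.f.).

y ≈ 4.75 mg/L

y_t = L₀(1 − e^(−k_1 t)) = 11.9 × (1 − e^(−0.236×2.16))
= 11.9 × (1 − 0.6006) = 11.9 × 0.3994 = 4.752 mg/L.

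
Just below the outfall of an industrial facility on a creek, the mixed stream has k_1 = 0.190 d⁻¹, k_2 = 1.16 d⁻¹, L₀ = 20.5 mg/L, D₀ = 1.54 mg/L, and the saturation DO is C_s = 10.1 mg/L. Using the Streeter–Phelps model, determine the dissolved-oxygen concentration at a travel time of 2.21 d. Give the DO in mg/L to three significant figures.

DO ≈ 7.65 mg/L

k_1 L₀/(k_2−k_1) = 0.190×20.5/(1.16−0.190) = 3.895/0.9700 = 4.015 mg/L.
e^(−k_1 t) = e^(−0.190×2.210) = 0.6571; e^(−k_2 t) = e^(−1.16×2.210) = 0.07703.
D = 4.015 × (0.6571 − 0.07703) + 1.54 × 0.07703 = 2.329 + 0.1186 = 2.448 mg/L.
DO = C_s − D = 10.1 − 2.448 = 7.652 mg/L.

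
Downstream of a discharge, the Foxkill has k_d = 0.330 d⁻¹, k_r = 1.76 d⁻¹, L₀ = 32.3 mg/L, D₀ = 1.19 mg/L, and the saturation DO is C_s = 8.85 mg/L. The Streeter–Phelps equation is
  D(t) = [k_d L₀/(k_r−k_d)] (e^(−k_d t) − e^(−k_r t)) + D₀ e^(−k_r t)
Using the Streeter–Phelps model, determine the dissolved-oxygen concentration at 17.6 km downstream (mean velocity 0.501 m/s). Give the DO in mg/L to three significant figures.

DO ≈ 5.39 mg/L

Travel time t = x/v = 17.6 km / (0.501 m/s) = 17600 m / 0.501 m/s = 35130 s = 0.4066 d.
k_d L₀/(k_r−k_d) = 0.330×32.3/(1.76−0.330) = 10.66/1.430 = 7.454 mg/L.
e^(−k_d t) = e^(−0.330×0.4066) = 0.8744; e^(−k_r t) = e^(−1.76×0.4066) = 0.4889.
D = 7.454 × (0.8744 − 0.4889) + 1.19 × 0.4889 = 2.874 + 0.5818 = 3.456 mg/L.
DO = C_s − D = 8.85 − 3.456 = 5.394 mg/L.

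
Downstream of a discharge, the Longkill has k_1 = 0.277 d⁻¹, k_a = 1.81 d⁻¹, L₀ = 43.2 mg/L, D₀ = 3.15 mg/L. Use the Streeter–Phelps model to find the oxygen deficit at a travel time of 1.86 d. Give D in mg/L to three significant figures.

D ≈ 4.50 mg/L

k_1 L₀/(k_a−k_1) = 0.277×43.2/(1.81−0.277) = 11.97/1.533 = 7.806 mg/L.
e^(−k_1 t) = e^(−0.277×1.860) = 0.5974; e^(−k_a t) = e^(−1.81×1.860) = 0.03451.
D = 7.806 × (0.5974 − 0.03451) + 3.15 × 0.03451 = 4.394 + 0.1087 = 4.502 mg/L.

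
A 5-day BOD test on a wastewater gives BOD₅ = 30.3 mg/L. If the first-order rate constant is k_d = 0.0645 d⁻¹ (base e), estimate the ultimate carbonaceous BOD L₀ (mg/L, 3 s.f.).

L₀ ≈ 110 mg/L

BOD₅ = L₀(1 − e^(−5k_d)) ⇒ L₀ = BOD₅ / (1 − e^(−5×0.0645))
= 30.3 / (1 − 0.7243) = 30.3 / 0.2757 = 109.9 mg/L.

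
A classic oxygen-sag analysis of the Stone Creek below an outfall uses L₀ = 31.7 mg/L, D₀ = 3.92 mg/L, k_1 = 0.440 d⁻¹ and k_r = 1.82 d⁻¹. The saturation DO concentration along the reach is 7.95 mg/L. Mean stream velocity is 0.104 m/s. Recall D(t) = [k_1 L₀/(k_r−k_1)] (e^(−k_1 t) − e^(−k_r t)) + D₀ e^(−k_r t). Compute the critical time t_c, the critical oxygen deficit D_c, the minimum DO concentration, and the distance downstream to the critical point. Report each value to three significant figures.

With k_r/k_1 = 4.136 and 1 − D₀(k_r−k_1)/(k_1 L₀) = 0.6122,
t_c = ln(4.136 × 0.6122) / (1.82 − 0.440) = ln(2.532) / 1.380 = 0.9291/1.380 = 0.6732 d.
L(t_c) = L₀ e^(−k_1 t_c) = 31.7 × 0.7436 = 23.57 mg/L, and at the critical point k_r D_c = k_1 L, so D_c = (0.440/1.82) × 23.57 = 5.699 mg/L.
Minimum DO = C_s − D_c = 7.95 − 5.699 = 2.251 mg/L.
x_c = v t_c = 0.104 m/s × 0.6732 d × 86400 s/d = 6049 m ≈ 6.05 km.

t_c ≈ 0.673 d; D_c ≈ 5.70 mg/L; min DO ≈ 2.25 mg/L; x_c ≈ 6.05 km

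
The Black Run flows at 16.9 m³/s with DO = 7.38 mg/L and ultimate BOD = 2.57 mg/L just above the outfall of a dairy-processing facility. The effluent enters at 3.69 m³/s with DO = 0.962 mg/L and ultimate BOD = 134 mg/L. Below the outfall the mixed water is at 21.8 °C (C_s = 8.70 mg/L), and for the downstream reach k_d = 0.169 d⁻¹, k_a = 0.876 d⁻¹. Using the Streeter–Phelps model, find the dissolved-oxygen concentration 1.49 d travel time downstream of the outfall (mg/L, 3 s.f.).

DO ≈ 4.87 mg/L

Mixed DO = (16.9×7.38 + 3.69×0.962)/(16.9+3.69) = 128.3/20.59 = 6.230 mg/L.
Mixed L₀ = (16.9×2.57 + 3.69×134)/(20.59) = 537.9/20.59 = 26.12 mg/L.
Initial deficit D₀ = C_s − DO₀ = 8.70 − 6.230 = 2.470 mg/L.
D(1.49) = [0.169×26.12/(0.876−0.169)](e^(−0.169×1.49) − e^(−0.876×1.49)) + 2.470 e^(−0.876×1.49)
= 6.245 × (0.7774 − 0.2711) + 2.470 × 0.2711 = 3.831 mg/L.
DO = 8.70 − 3.831 = 4.869 mg/L.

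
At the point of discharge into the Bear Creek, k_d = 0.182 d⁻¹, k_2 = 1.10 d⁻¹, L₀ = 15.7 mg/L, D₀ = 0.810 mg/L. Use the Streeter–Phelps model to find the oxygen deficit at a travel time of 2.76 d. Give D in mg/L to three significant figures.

k_d L₀/(k_2−k_d) = 0.182×15.7/(1.10−0.182) = 2.857/0.9180 = 3.113 mg/L.
e^(−k_d t) = e^(−0.182×2.760) = 0.6051; e^(−k_2 t) = e^(−1.10×2.760) = 0.04803.
D = 3.113 × (0.6051 − 0.04803) + 0.810 × 0.04803 = 1.734 + 0.03890 = 1.773 mg/L.

D ≈ 1.77 mg/L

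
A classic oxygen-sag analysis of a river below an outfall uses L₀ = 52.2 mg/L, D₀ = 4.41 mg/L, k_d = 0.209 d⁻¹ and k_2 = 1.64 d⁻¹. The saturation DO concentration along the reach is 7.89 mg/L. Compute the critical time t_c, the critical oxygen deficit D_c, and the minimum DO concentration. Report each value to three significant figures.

At the critical point dD/dt = 0, so k_d L₀ e^(−k_d t) = k_2 D. Substituting D(t) from the Streeter–Phelps equation and solving for t gives
t_c = ln[(k_2/k_d)(1 − D₀(k_2−k_d)/(k_d L₀))] / (k_2−k_d).
Here k_2−k_d = 1.431 d⁻¹ and 1 − D₀(k_2−k_d)/(k_d L₀) = 1 − 4.41×1.431/(0.209×52.2) = 0.4216, so
t_c = ln(7.847 × 0.4216) / 1.431 = 1.196 / 1.431 = 0.8360 d.
L(t_c) = L₀ e^(−k_d t_c) = 52.2 × 0.8397 = 43.83 mg/L, and at the critical point k_2 D_c = k_d L, so D_c = (0.209/1.64) × 43.83 = 5.586 mg/L.
Minimum DO = C_s − D_c = 7.89 − 5.586 = 2.304 mg/L.

t_c ≈ 0.836 d; D_c ≈ 5.59 mg/L; min DO ≈ 2.30 mg/L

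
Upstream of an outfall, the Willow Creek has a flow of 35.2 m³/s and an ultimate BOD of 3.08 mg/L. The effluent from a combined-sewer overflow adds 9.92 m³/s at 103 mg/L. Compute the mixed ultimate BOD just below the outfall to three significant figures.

25.0 mg/L

Flow-weighted mixing: C = (Q_r C_r + Q_w C_w)/(Q_r + Q_w)
= (35.2×3.08 + 9.92×103)/(35.2 + 9.92) = 1130/45.12 = 25.05 mg/L.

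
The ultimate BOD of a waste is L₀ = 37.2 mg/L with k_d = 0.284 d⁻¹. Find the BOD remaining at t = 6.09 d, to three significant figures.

L_t = L₀ e^(−k_d t) = 37.2 × e^(−0.284×6.09) = 37.2 × 0.1774 = 6.598 mg/L.

L ≈ 6.60 mg/L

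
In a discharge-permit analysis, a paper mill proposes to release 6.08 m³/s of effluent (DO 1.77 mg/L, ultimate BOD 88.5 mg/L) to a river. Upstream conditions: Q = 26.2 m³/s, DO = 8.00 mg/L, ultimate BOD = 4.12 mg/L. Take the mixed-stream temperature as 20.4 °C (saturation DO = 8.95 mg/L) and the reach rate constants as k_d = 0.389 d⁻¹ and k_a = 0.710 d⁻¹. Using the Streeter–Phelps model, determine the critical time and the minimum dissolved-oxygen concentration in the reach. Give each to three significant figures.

Mixed DO = (26.2×8.00 + 6.08×1.77)/(26.2+6.08) = 220.4/32.28 = 6.827 mg/L.
Mixed L₀ = (26.2×4.12 + 6.08×88.5)/(32.28) = 646.0/32.28 = 20.01 mg/L.
Initial deficit D₀ = C_s − DO₀ = 8.95 − 6.827 = 2.123 mg/L.
t_c = (1/0.3210) ln[(0.710/0.389)(1 − 2.123×0.3210/(0.389×20.01))] = 3.115 × ln(1.665) = 1.589 d.
D_c = (0.389/0.710) × 20.01 × e^(−0.389×1.589) = 0.5479 × 20.01 × 0.5390 = 5.910 mg/L.
Minimum DO = 8.95 − 5.910 = 3.040 mg/L.

t_c ≈ 1.59 d; minimum DO ≈ 3.04 mg/L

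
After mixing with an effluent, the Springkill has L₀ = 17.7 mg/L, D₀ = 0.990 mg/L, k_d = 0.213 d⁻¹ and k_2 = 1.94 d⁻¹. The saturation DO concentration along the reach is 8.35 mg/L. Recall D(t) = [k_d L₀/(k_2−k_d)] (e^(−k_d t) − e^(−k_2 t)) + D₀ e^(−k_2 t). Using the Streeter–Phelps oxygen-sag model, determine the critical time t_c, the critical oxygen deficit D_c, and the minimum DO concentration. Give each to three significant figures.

With k_2/k_d = 9.108 and 1 − D₀(k_2−k_d)/(k_d L₀) = 0.5465,
t_c = ln(9.108 × 0.5465) / (1.94 − 0.213) = ln(4.978) / 1.727 = 1.605/1.727 = 0.9293 d.
L(t_c) = L₀ e^(−k_d t_c) = 17.7 × 0.8204 = 14.52 mg/L, and at the critical point k_2 D_c = k_d L, so D_c = (0.213/1.94) × 14.52 = 1.594 mg/L.
Minimum DO = C_s − D_c = 8.35 − 1.594 = 6.756 mg/L.

t_c ≈ 0.929 d; D_c ≈ 1.59 mg/L; min DO ≈ 6.76 mg/L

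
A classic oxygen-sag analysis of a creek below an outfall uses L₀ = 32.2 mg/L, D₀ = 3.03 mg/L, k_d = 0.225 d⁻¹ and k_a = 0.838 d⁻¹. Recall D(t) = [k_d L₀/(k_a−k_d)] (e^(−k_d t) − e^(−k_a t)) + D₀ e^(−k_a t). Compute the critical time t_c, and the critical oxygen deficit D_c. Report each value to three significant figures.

t_c ≈ 1.66 d; D_c ≈ 5.95 mg/L

At the critical point dD/dt = 0, so k_d L₀ e^(−k_d t) = k_a D. Substituting D(t) from the Streeter–Phelps equation and solving for t gives
t_c = ln[(k_a/k_d)(1 − D₀(k_a−k_d)/(k_d L₀))] / (k_a−k_d).
Here k_a−k_d = 0.6130 d⁻¹ and 1 − D₀(k_a−k_d)/(k_d L₀) = 1 − 3.03×0.6130/(0.225×32.2) = 0.7436, so
t_c = ln(3.724 × 0.7436) / 0.6130 = 1.019 / 0.6130 = 1.662 d.
D_c = (k_d/k_a) L₀ e^(−k_d t_c) = (0.225/0.838) × 32.2 × e^(−0.225×1.662) = 0.2685 × 32.2 × 0.6880 = 5.948 mg/L.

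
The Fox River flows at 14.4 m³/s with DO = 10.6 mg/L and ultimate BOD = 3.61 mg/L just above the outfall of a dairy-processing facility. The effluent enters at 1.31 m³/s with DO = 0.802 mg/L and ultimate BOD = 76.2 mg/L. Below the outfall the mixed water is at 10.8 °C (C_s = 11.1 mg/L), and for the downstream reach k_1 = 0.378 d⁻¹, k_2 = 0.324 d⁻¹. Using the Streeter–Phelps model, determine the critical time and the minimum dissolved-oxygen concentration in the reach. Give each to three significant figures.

Mixed DO = (14.4×10.6 + 1.31×0.802)/(14.4+1.31) = 153.7/15.71 = 9.783 mg/L.
Mixed L₀ = (14.4×3.61 + 1.31×76.2)/(15.71) = 151.8/15.71 = 9.663 mg/L.
Initial deficit D₀ = C_s − DO₀ = 11.1 − 9.783 = 1.317 mg/L.
t_c = (1/-0.05400) ln[(0.324/0.378)(1 − 1.317×-0.05400/(0.378×9.663))] = -18.52 × ln(0.8738) = 2.498 d.
D_c = (0.378/0.324) × 9.663 × e^(−0.378×2.498) = 1.167 × 9.663 × 0.3890 = 4.386 mg/L.
Minimum DO = 11.1 − 4.386 = 6.714 mg/L.

t_c ≈ 2.50 d; minimum DO ≈ 6.71 mg/L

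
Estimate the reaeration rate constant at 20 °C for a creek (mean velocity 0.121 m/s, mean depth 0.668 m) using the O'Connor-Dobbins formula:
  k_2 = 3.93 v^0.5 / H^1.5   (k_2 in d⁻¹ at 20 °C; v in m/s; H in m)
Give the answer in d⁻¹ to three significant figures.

k_2 = 3.93 × 0.121^0.5 / 0.668^1.5 = 3.93 × 0.3479 / 0.5460 = 2.504 d⁻¹.

k_2 ≈ 2.50 d⁻¹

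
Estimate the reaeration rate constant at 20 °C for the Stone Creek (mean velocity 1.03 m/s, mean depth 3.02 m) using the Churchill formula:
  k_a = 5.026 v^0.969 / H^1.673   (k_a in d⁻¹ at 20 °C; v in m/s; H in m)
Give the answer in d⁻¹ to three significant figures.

k_a = 5.026 × 1.03^0.969 / 3.02^1.673 = 5.026 × 1.029 / 6.354 = 0.8140 d⁻¹.

k_a ≈ 0.814 d⁻¹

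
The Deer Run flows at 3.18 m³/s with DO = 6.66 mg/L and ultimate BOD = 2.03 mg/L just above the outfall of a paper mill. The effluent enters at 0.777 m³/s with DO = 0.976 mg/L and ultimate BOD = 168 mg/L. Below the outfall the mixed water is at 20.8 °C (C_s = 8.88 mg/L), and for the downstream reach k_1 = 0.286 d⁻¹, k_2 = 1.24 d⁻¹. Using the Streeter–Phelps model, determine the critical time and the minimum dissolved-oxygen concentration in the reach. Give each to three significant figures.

Mixed DO = (3.18×6.66 + 0.777×0.976)/(3.18+0.777) = 21.94/3.957 = 5.544 mg/L.
Mixed L₀ = (3.18×2.03 + 0.777×168)/(3.957) = 137.0/3.957 = 34.62 mg/L.
Initial deficit D₀ = C_s − DO₀ = 8.88 − 5.544 = 3.336 mg/L.
t_c = (1/0.9540) ln[(1.24/0.286)(1 − 3.336×0.9540/(0.286×34.62))] = 1.048 × ln(2.942) = 1.131 d.
D_c = (0.286/1.24) × 34.62 × e^(−0.286×1.131) = 0.2306 × 34.62 × 0.7236 = 5.778 mg/L.
Minimum DO = 8.88 − 5.778 = 3.102 mg/L.

t_c ≈ 1.13 d; minimum DO ≈ 3.10 mg/L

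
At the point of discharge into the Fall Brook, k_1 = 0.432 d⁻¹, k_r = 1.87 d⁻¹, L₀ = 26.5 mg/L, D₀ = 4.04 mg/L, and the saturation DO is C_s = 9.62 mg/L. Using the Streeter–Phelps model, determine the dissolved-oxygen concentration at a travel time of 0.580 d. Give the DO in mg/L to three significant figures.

DO ≈ 4.75 mg/L

k_1 L₀/(k_r−k_1) = 0.432×26.5/(1.87−0.432) = 11.45/1.438 = 7.961 mg/L.
e^(−k_1 t) = e^(−0.432×0.5800) = 0.7784; e^(−k_r t) = e^(−1.87×0.5800) = 0.3380.
D = 7.961 × (0.7784 − 0.3380) + 4.04 × 0.3380 = 3.505 + 1.366 = 4.871 mg/L.
DO = C_s − D = 9.62 − 4.871 = 4.749 mg/L.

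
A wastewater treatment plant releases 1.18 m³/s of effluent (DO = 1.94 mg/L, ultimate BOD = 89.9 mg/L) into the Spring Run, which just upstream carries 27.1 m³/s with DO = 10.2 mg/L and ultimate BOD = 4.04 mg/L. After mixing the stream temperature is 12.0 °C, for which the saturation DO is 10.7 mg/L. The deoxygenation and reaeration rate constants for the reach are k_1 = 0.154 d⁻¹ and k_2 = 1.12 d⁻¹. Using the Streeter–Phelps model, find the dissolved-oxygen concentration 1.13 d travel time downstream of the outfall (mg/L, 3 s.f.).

Mixed DO = (27.1×10.2 + 1.18×1.94)/(27.1+1.18) = 278.7/28.28 = 9.855 mg/L.
Mixed L₀ = (27.1×4.04 + 1.18×89.9)/(28.28) = 215.6/28.28 = 7.623 mg/L.
Initial deficit D₀ = C_s − DO₀ = 10.7 − 9.855 = 0.8447 mg/L.
D(1.13) = [0.154×7.623/(1.12−0.154)](e^(−0.154×1.13) − e^(−1.12×1.13)) + 0.8447 e^(−1.12×1.13)
= 1.215 × (0.8403 − 0.2821) + 0.8447 × 0.2821 = 0.9166 mg/L.
DO = 10.7 − 0.9166 = 9.783 mg/L.

DO ≈ 9.78 mg/L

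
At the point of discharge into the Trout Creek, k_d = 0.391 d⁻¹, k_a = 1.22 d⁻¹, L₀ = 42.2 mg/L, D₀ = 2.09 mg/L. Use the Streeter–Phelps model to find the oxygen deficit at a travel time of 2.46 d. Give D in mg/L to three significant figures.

k_d L₀/(k_a−k_d) = 0.391×42.2/(1.22−0.391) = 16.50/0.8290 = 19.90 mg/L.
e^(−k_d t) = e^(−0.391×2.460) = 0.3822; e^(−k_a t) = e^(−1.22×2.460) = 0.04973.
D = 19.90 × (0.3822 − 0.04973) + 2.09 × 0.04973 = 6.617 + 0.1039 = 6.721 mg/L.

D ≈ 6.72 mg/L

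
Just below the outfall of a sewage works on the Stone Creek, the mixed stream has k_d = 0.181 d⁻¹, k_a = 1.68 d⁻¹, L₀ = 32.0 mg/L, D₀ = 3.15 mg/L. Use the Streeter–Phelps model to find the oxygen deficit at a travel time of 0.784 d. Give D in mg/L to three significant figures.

D ≈ 3.16 mg/L

k_d L₀/(k_a−k_d) = 0.181×32.0/(1.68−0.181) = 5.792/1.499 = 3.864 mg/L.
e^(−k_d t) = e^(−0.181×0.7840) = 0.8677; e^(−k_a t) = e^(−1.68×0.7840) = 0.2679.
D = 3.864 × (0.8677 − 0.2679) + 3.15 × 0.2679 = 2.318 + 0.8439 = 3.161 mg/L.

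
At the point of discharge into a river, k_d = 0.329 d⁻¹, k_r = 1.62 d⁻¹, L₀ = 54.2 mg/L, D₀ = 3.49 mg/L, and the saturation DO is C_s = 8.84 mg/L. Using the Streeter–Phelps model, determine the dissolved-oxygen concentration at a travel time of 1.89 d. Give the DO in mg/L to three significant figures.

DO ≈ 1.91 mg/L

k_d L₀/(k_r−k_d) = 0.329×54.2/(1.62−0.329) = 17.83/1.291 = 13.81 mg/L.
e^(−k_d t) = e^(−0.329×1.890) = 0.5370; e^(−k_r t) = e^(−1.62×1.890) = 0.04680.
D = 13.81 × (0.5370 − 0.04680) + 3.49 × 0.04680 = 6.770 + 0.1633 = 6.934 mg/L.
DO = C_s − D = 8.84 − 6.934 = 1.906 mg/L.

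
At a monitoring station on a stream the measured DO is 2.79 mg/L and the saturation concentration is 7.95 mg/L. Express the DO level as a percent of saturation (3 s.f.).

35.1 % saturation

% saturation = C/C_s × 100 = 2.79/7.95 × 100 = 35.1 %.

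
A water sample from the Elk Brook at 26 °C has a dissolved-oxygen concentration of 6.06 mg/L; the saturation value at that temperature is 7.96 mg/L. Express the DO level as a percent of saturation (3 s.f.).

76.1 % saturation

% saturation = C/C_s × 100 = 6.06/7.96 × 100 = 76.1 %.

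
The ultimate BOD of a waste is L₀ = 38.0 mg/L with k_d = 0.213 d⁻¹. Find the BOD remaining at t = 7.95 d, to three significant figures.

L_t = L₀ e^(−k_d t) = 38.0 × e^(−0.213×7.95) = 38.0 × 0.1839 = 6.988 mg/L.

L ≈ 6.99 mg/L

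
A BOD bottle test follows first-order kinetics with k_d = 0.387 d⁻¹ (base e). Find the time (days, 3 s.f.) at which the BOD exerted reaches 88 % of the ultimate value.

y/L₀ = 1 − e^(−k_d t) = 0.88 ⇒ e^(−k_d t) = 0.120
t = −ln(0.120) / 0.387 = 2.120 / 0.387 = 5.479 d.

t ≈ 5.48 d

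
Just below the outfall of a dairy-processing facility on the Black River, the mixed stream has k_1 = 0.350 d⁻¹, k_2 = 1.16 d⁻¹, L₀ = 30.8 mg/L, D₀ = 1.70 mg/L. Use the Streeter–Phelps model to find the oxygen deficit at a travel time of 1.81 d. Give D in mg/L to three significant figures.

D ≈ 5.64 mg/L

k_1 L₀/(k_2−k_1) = 0.350×30.8/(1.16−0.350) = 10.78/0.8100 = 13.31 mg/L.
e^(−k_1 t) = e^(−0.350×1.810) = 0.5307; e^(−k_2 t) = e^(−1.16×1.810) = 0.1225.
D = 13.31 × (0.5307 − 0.1225) + 1.70 × 0.1225 = 5.433 + 0.2083 = 5.641 mg/L.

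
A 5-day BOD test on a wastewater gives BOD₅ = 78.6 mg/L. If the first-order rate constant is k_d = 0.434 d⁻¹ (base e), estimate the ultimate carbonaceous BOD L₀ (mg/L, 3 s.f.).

L₀ ≈ 88.7 mg/L

BOD₅ = L₀(1 − e^(−5k_d)) ⇒ L₀ = BOD₅ / (1 − e^(−5×0.434))
= 78.6 / (1 − 0.1142) = 78.6 / 0.8858 = 88.73 mg/L.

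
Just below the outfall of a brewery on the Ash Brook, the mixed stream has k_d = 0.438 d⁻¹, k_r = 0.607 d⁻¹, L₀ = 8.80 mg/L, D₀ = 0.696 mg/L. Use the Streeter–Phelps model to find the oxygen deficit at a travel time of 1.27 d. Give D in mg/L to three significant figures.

k_d L₀/(k_r−k_d) = 0.438×8.80/(0.607−0.438) = 3.854/0.1690 = 22.81 mg/L.
e^(−k_d t) = e^(−0.438×1.270) = 0.5733; e^(−k_r t) = e^(−0.607×1.270) = 0.4626.
D = 22.81 × (0.5733 − 0.4626) + 0.696 × 0.4626 = 2.526 + 0.3220 = 2.848 mg/L.

D ≈ 2.85 mg/L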